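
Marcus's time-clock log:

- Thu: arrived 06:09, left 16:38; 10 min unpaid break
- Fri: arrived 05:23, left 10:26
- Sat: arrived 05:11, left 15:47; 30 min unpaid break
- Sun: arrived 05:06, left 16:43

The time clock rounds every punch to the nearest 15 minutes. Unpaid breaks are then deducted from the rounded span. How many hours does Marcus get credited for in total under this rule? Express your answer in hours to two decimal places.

37.08 hours

Thu: in 06:09→06:15, out 16:38→16:45; 10 h 30 min − 10 min = 10 h 20 min
Fri: in 05:23→05:30, out 10:26→10:30; 5 h 0 min
Sat: in 05:11→05:15, out 15:47→15:45; 10 h 30 min − 30 min = 10 h 0 min
Sun: in 05:06→05:00, out 16:43→16:45; 11 h 45 min
Total credited: 37 h 5 min.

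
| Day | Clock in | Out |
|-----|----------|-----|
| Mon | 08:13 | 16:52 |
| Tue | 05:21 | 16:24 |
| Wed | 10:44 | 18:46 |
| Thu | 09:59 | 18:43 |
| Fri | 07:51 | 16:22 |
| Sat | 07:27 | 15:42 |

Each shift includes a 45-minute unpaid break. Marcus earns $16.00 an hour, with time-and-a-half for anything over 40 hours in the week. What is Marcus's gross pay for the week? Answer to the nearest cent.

Mon: 08:13–16:52 = 8 h 39 min; less 45 min break → 7 h 54 min
Tue: 05:21–16:24 = 11 h 3 min; less 45 min break → 10 h 18 min
Wed: 10:44–18:46 = 8 h 2 min; less 45 min break → 7 h 17 min
Thu: 09:59–18:43 = 8 h 44 min; less 45 min break → 7 h 59 min
Fri: 07:51–16:22 = 8 h 31 min; less 45 min break → 7 h 46 min
Sat: 07:27–15:42 = 8 h 15 min; less 45 min break → 7 h 30 min
Total worked: 48 h 44 min = 2924 min.
Regular 40 h 0 min = 2400 min at $16.00/h; overtime 8 h 44 min = 524 min at $24.00/h.
Pay = (2400 × $16.00 + 524 × $24.00) ÷ 60 = $849.60.

$849.60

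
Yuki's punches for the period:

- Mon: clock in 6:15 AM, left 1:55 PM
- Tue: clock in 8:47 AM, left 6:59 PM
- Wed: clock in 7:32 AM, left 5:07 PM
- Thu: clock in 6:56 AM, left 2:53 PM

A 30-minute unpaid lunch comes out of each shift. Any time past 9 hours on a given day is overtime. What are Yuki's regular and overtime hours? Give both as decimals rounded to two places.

Mon: 6:15 AM–1:55 PM = 7 h 40 min; less 30 min break → 7 h 10 min
Tue: 8:47 AM–6:59 PM = 10 h 12 min; less 30 min break → 9 h 42 min
Wed: 7:32 AM–5:07 PM = 9 h 35 min; less 30 min break → 9 h 5 min
Thu: 6:56 AM–2:53 PM = 7 h 57 min; less 30 min break → 7 h 27 min
Mon reg 7 h 10 min / OT 0 h 0 min; Tue reg 9 h 0 min / OT 0 h 42 min; Wed reg 9 h 0 min / OT 0 h 5 min; Thu reg 7 h 27 min / OT 0 h 0 min.
Totals: regular 32 h 37 min, overtime 0 h 47 min.

Regular 32.62 hours, overtime 0.78 hours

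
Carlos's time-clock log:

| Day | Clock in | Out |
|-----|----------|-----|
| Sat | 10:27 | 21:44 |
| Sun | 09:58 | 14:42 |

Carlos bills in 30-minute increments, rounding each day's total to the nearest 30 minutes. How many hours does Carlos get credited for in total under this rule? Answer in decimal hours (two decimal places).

16.00 hours

Sat: 10:27–21:44 = 11 h 17 min → rounds to 11 h 30 min
Sun: 09:58–14:42 = 4 h 44 min → rounds to 4 h 30 min
Total credited: 16 h 0 min.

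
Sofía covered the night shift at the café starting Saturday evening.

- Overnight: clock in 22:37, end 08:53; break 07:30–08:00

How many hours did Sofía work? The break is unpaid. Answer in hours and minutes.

9 h 46 min

Overnight: 22:37 → midnight = 1 h 23 min; midnight → 08:53 = 8 h 53 min; span 10 h 16 min; less 30 min break → 9 h 46 min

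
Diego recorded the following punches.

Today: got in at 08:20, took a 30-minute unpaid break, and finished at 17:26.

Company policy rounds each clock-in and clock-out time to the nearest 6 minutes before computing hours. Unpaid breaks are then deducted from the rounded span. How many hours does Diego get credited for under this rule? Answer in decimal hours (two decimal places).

8.60 hours

Today: in 08:20→08:18, out 17:26→17:24; 9 h 6 min − 30 min = 8 h 36 min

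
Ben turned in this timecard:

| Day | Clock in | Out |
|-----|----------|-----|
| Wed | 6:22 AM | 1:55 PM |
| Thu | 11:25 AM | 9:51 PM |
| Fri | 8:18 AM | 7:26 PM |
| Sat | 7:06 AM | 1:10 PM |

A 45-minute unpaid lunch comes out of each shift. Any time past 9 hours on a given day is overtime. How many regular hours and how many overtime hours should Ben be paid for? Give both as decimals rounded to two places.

Regular 30.12 hours, overtime 2.07 hours

Wed: 6:22 AM–1:55 PM = 7 h 33 min; less 45 min break → 6 h 48 min
Thu: 11:25 AM–9:51 PM = 10 h 26 min; less 45 min break → 9 h 41 min
Fri: 8:18 AM–7:26 PM = 11 h 8 min; less 45 min break → 10 h 23 min
Sat: 7:06 AM–1:10 PM = 6 h 4 min; less 45 min break → 5 h 19 min
Wed reg 6 h 48 min / OT 0 h 0 min; Thu reg 9 h 0 min / OT 0 h 41 min; Fri reg 9 h 0 min / OT 1 h 23 min; Sat reg 5 h 19 min / OT 0 h 0 min.
Totals: regular 30 h 7 min, overtime 2 h 4 min.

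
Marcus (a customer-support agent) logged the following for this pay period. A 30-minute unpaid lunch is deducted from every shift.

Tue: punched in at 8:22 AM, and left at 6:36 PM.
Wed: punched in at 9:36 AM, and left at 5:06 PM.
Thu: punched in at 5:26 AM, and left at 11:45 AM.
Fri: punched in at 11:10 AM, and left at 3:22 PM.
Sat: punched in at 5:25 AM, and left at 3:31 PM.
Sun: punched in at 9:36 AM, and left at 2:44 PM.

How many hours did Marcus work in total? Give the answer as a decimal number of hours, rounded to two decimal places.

Tue: 8:22 AM–6:36 PM = 10 h 14 min; less 30 min break → 9 h 44 min
Wed: 9:36 AM–5:06 PM = 7 h 30 min; less 30 min break → 7 h 0 min
Thu: 5:26 AM–11:45 AM = 6 h 19 min; less 30 min break → 5 h 49 min
Fri: 11:10 AM–3:22 PM = 4 h 12 min; less 30 min break → 3 h 42 min
Sat: 5:25 AM–3:31 PM = 10 h 6 min; less 30 min break → 9 h 36 min
Sun: 9:36 AM–2:44 PM = 5 h 8 min; less 30 min break → 4 h 38 min
Total: 9 h 44 min + 7 h 0 min + 5 h 49 min + 3 h 42 min + 9 h 36 min + 4 h 38 min = 40 h 29 min.

40.48 hours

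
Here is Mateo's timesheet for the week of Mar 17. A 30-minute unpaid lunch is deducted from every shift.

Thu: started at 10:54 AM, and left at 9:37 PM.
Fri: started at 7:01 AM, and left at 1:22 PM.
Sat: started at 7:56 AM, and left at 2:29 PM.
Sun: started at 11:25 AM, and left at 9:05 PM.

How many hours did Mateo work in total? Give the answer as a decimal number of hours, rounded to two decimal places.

31.28 hours

Thu: 10:54 AM–9:37 PM = 10 h 43 min; less 30 min break → 10 h 13 min
Fri: 7:01 AM–1:22 PM = 6 h 21 min; less 30 min break → 5 h 51 min
Sat: 7:56 AM–2:29 PM = 6 h 33 min; less 30 min break → 6 h 3 min
Sun: 11:25 AM–9:05 PM = 9 h 40 min; less 30 min break → 9 h 10 min
Total: 10 h 13 min + 5 h 51 min + 6 h 3 min + 9 h 10 min = 31 h 17 min.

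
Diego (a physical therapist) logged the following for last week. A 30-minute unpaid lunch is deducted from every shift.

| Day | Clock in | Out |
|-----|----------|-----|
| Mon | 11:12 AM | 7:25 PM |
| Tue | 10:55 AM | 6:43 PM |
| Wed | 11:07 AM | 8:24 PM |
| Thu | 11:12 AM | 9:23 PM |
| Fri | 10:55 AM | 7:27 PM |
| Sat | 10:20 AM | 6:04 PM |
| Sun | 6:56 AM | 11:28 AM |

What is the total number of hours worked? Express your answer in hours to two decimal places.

Mon: 11:12 AM–7:25 PM = 8 h 13 min; less 30 min break → 7 h 43 min
Tue: 10:55 AM–6:43 PM = 7 h 48 min; less 30 min break → 7 h 18 min
Wed: 11:07 AM–8:24 PM = 9 h 17 min; less 30 min break → 8 h 47 min
Thu: 11:12 AM–9:23 PM = 10 h 11 min; less 30 min break → 9 h 41 min
Fri: 10:55 AM–7:27 PM = 8 h 32 min; less 30 min break → 8 h 2 min
Sat: 10:20 AM–6:04 PM = 7 h 44 min; less 30 min break → 7 h 14 min
Sun: 6:56 AM–11:28 AM = 4 h 32 min; less 30 min break → 4 h 2 min
Total: 7 h 43 min + 7 h 18 min + 8 h 47 min + 9 h 41 min + 8 h 2 min + 7 h 14 min + 4 h 2 min = 52 h 47 min.

52.78 hours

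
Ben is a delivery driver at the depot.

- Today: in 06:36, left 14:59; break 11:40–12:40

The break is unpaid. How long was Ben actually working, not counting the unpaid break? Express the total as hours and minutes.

Today: 06:36–14:59 = 8 h 23 min; less 60 min break → 7 h 23 min

7 h 23 min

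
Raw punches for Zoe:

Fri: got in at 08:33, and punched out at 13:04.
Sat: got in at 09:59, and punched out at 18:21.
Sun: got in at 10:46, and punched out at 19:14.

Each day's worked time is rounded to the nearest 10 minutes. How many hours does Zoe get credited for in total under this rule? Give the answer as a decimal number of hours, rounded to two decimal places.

Fri: 08:33–13:04 = 4 h 31 min → rounds to 4 h 30 min
Sat: 09:59–18:21 = 8 h 22 min → rounds to 8 h 20 min
Sun: 10:46–19:14 = 8 h 28 min → rounds to 8 h 30 min
Total credited: 21 h 20 min.

21.33 hours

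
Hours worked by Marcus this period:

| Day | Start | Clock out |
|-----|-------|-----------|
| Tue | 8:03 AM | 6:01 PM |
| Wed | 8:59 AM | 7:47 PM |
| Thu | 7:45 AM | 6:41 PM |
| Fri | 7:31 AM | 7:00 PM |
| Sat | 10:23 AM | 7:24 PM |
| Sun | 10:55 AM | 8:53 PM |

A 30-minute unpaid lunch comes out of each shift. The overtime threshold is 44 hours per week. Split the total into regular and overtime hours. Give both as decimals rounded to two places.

Regular 44.00 hours, overtime 15.17 hours

Tue: 8:03 AM–6:01 PM = 9 h 58 min; less 30 min break → 9 h 28 min
Wed: 8:59 AM–7:47 PM = 10 h 48 min; less 30 min break → 10 h 18 min
Thu: 7:45 AM–6:41 PM = 10 h 56 min; less 30 min break → 10 h 26 min
Fri: 7:31 AM–7:00 PM = 11 h 29 min; less 30 min break → 10 h 59 min
Sat: 10:23 AM–7:24 PM = 9 h 1 min; less 30 min break → 8 h 31 min
Sun: 10:55 AM–8:53 PM = 9 h 58 min; less 30 min break → 9 h 28 min
Total worked: 59 h 10 min = 59.17 h.
Threshold 44 h → overtime 15 h 10 min, regular 44 h 0 min.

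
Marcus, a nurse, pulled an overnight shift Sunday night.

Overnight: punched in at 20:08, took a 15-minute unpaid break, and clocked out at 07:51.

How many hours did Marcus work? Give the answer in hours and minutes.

11 h 28 min

Overnight: 20:08 → midnight = 3 h 52 min; midnight → 07:51 = 7 h 51 min; span 11 h 43 min; less 15 min break → 11 h 28 min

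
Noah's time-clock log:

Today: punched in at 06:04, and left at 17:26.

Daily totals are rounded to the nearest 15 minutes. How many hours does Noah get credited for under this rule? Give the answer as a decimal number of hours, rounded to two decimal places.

11.25 hours

Today: 06:04–17:26 = 11 h 22 min → rounds to 11 h 15 min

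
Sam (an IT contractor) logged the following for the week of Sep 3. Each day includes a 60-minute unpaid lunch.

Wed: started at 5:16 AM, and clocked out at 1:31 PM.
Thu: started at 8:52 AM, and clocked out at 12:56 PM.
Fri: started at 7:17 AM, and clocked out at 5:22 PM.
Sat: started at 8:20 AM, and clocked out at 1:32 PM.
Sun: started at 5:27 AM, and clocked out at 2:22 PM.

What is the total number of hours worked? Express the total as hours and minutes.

31 h 31 min

Wed: 5:16 AM–1:31 PM = 8 h 15 min; less 60 min break → 7 h 15 min
Thu: 8:52 AM–12:56 PM = 4 h 4 min; less 60 min break → 3 h 4 min
Fri: 7:17 AM–5:22 PM = 10 h 5 min; less 60 min break → 9 h 5 min
Sat: 8:20 AM–1:32 PM = 5 h 12 min; less 60 min break → 4 h 12 min
Sun: 5:27 AM–2:22 PM = 8 h 55 min; less 60 min break → 7 h 55 min
Total: 7 h 15 min + 3 h 4 min + 9 h 5 min + 4 h 12 min + 7 h 55 min = 31 h 31 min.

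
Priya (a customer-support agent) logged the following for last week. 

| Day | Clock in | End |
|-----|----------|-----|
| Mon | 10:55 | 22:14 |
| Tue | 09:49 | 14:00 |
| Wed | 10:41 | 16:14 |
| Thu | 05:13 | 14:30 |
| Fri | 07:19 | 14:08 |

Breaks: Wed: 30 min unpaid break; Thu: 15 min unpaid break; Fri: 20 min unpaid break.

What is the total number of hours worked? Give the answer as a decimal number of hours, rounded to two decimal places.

36.07 hours

Mon: 10:55–22:14 = 11 h 19 min
Tue: 09:49–14:00 = 4 h 11 min
Wed: 10:41–16:14 = 5 h 33 min; less 30 min break → 5 h 3 min
Thu: 05:13–14:30 = 9 h 17 min; less 15 min break → 9 h 2 min
Fri: 07:19–14:08 = 6 h 49 min; less 20 min break → 6 h 29 min
Total: 11 h 19 min + 4 h 11 min + 5 h 3 min + 9 h 2 min + 6 h 29 min = 36 h 4 min.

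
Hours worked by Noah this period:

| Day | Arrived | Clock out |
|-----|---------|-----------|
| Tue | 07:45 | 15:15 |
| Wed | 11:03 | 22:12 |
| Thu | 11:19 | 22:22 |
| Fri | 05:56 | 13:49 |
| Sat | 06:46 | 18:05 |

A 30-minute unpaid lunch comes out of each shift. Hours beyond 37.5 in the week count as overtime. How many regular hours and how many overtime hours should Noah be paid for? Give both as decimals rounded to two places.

Tue: 07:45–15:15 = 7 h 30 min; less 30 min break → 7 h 0 min
Wed: 11:03–22:12 = 11 h 9 min; less 30 min break → 10 h 39 min
Thu: 11:19–22:22 = 11 h 3 min; less 30 min break → 10 h 33 min
Fri: 05:56–13:49 = 7 h 53 min; less 30 min break → 7 h 23 min
Sat: 06:46–18:05 = 11 h 19 min; less 30 min break → 10 h 49 min
Total worked: 46 h 24 min = 46.40 h.
Threshold 37.5 h → overtime 8 h 54 min, regular 37 h 30 min.

Regular 37.50 hours, overtime 8.90 hours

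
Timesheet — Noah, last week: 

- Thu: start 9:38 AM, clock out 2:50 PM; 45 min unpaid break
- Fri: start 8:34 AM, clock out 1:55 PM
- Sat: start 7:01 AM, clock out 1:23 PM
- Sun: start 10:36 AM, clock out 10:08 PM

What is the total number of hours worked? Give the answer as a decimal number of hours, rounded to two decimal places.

27.70 hours

Thu: 9:38 AM–2:50 PM = 5 h 12 min; less 45 min break → 4 h 27 min
Fri: 8:34 AM–1:55 PM = 5 h 21 min
Sat: 7:01 AM–1:23 PM = 6 h 22 min
Sun: 10:36 AM–10:08 PM = 11 h 32 min
Total: 4 h 27 min + 5 h 21 min + 6 h 22 min + 11 h 32 min = 27 h 42 min.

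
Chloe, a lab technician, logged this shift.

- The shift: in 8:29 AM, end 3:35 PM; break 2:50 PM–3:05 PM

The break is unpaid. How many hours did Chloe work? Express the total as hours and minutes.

The shift: 8:29 AM–3:35 PM = 7 h 6 min; less 15 min break → 6 h 51 min

6 h 51 min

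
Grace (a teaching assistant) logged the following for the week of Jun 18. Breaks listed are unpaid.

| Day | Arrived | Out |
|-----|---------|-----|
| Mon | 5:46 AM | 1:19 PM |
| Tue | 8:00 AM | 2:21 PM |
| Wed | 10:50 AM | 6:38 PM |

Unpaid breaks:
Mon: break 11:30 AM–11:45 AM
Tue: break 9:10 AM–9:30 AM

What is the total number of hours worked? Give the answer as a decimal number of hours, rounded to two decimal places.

21.12 hours

Mon: 5:46 AM–1:19 PM = 7 h 33 min; less 15 min break → 7 h 18 min
Tue: 8:00 AM–2:21 PM = 6 h 21 min; less 20 min break → 6 h 1 min
Wed: 10:50 AM–6:38 PM = 7 h 48 min
Total: 7 h 18 min + 6 h 1 min + 7 h 48 min = 21 h 7 min.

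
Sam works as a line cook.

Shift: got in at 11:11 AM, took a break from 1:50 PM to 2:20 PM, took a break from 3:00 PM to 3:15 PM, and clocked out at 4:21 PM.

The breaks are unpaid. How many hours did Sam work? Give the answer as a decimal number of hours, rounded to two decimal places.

Shift: 11:11 AM–4:21 PM = 5 h 10 min; less 45 min break → 4 h 25 min

4.42 hours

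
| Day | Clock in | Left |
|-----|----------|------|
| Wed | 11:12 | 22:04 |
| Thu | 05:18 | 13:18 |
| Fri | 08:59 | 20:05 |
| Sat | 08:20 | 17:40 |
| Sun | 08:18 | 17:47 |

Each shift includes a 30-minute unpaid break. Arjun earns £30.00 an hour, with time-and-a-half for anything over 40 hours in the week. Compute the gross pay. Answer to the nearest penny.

Wed: 11:12–22:04 = 10 h 52 min; less 30 min break → 10 h 22 min
Thu: 05:18–13:18 = 8 h 0 min; less 30 min break → 7 h 30 min
Fri: 08:59–20:05 = 11 h 6 min; less 30 min break → 10 h 36 min
Sat: 08:20–17:40 = 9 h 20 min; less 30 min break → 8 h 50 min
Sun: 08:18–17:47 = 9 h 29 min; less 30 min break → 8 h 59 min
Total worked: 46 h 17 min = 2777 min.
Regular 40 h 0 min = 2400 min at £30.00/h; overtime 6 h 17 min = 377 min at £45.00/h.
Pay = (2400 × £30.00 + 377 × £45.00) ÷ 60 = £1482.75.

£1482.75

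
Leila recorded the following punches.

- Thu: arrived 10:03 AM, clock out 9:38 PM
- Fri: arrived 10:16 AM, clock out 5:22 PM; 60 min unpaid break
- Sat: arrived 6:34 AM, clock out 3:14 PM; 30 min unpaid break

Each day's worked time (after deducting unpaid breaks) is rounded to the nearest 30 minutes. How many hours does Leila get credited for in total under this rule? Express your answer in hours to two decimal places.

25.50 hours

Thu: 10:03 AM–9:38 PM = 11 h 35 min → rounds to 11 h 30 min
Fri: 10:16 AM–5:22 PM = 7 h 6 min − 60 min = 6 h 6 min → rounds to 6 h 0 min
Sat: 6:34 AM–3:14 PM = 8 h 40 min − 30 min = 8 h 10 min → rounds to 8 h 0 min
Total credited: 25 h 30 min.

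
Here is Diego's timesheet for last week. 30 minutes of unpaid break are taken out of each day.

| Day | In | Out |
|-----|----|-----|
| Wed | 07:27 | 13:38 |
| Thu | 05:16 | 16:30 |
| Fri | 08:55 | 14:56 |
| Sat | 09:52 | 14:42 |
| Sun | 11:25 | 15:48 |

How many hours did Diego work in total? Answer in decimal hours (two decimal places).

30.15 hours

Wed: 07:27–13:38 = 6 h 11 min; less 30 min break → 5 h 41 min
Thu: 05:16–16:30 = 11 h 14 min; less 30 min break → 10 h 44 min
Fri: 08:55–14:56 = 6 h 1 min; less 30 min break → 5 h 31 min
Sat: 09:52–14:42 = 4 h 50 min; less 30 min break → 4 h 20 min
Sun: 11:25–15:48 = 4 h 23 min; less 30 min break → 3 h 53 min
Total: 5 h 41 min + 10 h 44 min + 5 h 31 min + 4 h 20 min + 3 h 53 min = 30 h 9 min.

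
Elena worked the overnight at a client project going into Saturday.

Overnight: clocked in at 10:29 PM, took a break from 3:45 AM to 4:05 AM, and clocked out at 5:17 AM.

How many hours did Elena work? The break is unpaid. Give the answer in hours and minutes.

6 h 28 min

Overnight: 10:29 PM → midnight = 1 h 31 min; midnight → 5:17 AM = 5 h 17 min; span 6 h 48 min; less 20 min break → 6 h 28 min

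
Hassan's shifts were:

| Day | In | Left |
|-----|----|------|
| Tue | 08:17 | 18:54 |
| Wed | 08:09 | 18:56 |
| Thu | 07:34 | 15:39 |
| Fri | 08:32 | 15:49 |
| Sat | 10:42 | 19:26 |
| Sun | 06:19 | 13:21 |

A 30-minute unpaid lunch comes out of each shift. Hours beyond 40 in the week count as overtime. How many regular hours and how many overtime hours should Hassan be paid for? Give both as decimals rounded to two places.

Tue: 08:17–18:54 = 10 h 37 min; less 30 min break → 10 h 7 min
Wed: 08:09–18:56 = 10 h 47 min; less 30 min break → 10 h 17 min
Thu: 07:34–15:39 = 8 h 5 min; less 30 min break → 7 h 35 min
Fri: 08:32–15:49 = 7 h 17 min; less 30 min break → 6 h 47 min
Sat: 10:42–19:26 = 8 h 44 min; less 30 min break → 8 h 14 min
Sun: 06:19–13:21 = 7 h 2 min; less 30 min break → 6 h 32 min
Total worked: 49 h 32 min = 49.53 h.
Threshold 40 h → overtime 9 h 32 min, regular 40 h 0 min.

Regular 40.00 hours, overtime 9.53 hours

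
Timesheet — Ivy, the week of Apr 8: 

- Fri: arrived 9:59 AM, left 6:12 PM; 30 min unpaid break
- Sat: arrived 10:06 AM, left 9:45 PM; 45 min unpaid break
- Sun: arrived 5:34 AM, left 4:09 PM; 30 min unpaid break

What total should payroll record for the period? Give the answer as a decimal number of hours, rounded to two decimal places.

28.70 hours

Fri: 9:59 AM–6:12 PM = 8 h 13 min; less 30 min break → 7 h 43 min
Sat: 10:06 AM–9:45 PM = 11 h 39 min; less 45 min break → 10 h 54 min
Sun: 5:34 AM–4:09 PM = 10 h 35 min; less 30 min break → 10 h 5 min
Total: 7 h 43 min + 10 h 54 min + 10 h 5 min = 28 h 42 min.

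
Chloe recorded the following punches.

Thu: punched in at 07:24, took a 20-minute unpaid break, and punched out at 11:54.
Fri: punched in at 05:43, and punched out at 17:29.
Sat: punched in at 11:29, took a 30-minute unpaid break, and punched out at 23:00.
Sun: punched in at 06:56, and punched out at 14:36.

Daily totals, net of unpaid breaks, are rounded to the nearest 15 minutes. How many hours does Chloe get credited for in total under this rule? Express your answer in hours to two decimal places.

34.75 hours

Thu: 07:24–11:54 = 4 h 30 min − 20 min = 4 h 10 min → rounds to 4 h 15 min
Fri: 05:43–17:29 = 11 h 46 min → rounds to 11 h 45 min
Sat: 11:29–23:00 = 11 h 31 min − 30 min = 11 h 1 min → rounds to 11 h 0 min
Sun: 06:56–14:36 = 7 h 40 min → rounds to 7 h 45 min
Total credited: 34 h 45 min.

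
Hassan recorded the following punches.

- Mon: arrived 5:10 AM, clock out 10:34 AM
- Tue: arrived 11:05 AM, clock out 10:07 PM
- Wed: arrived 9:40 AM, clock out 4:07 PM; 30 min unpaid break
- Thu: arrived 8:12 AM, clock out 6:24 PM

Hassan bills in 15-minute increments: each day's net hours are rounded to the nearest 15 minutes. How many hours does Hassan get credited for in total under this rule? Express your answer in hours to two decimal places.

Mon: 5:10 AM–10:34 AM = 5 h 24 min → rounds to 5 h 30 min
Tue: 11:05 AM–10:07 PM = 11 h 2 min → rounds to 11 h 0 min
Wed: 9:40 AM–4:07 PM = 6 h 27 min − 30 min = 5 h 57 min → rounds to 6 h 0 min
Thu: 8:12 AM–6:24 PM = 10 h 12 min → rounds to 10 h 15 min
Total credited: 32 h 45 min.

32.75 hours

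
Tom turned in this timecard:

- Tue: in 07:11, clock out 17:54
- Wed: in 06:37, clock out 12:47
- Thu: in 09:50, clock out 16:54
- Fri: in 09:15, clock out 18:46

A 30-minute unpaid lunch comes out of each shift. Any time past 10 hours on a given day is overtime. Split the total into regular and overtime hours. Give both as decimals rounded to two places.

Tue: 07:11–17:54 = 10 h 43 min; less 30 min break → 10 h 13 min
Wed: 06:37–12:47 = 6 h 10 min; less 30 min break → 5 h 40 min
Thu: 09:50–16:54 = 7 h 4 min; less 30 min break → 6 h 34 min
Fri: 09:15–18:46 = 9 h 31 min; less 30 min break → 9 h 1 min
Tue reg 10 h 0 min / OT 0 h 13 min; Wed reg 5 h 40 min / OT 0 h 0 min; Thu reg 6 h 34 min / OT 0 h 0 min; Fri reg 9 h 1 min / OT 0 h 0 min.
Totals: regular 31 h 15 min, overtime 0 h 13 min.

Regular 31.25 hours, overtime 0.22 hours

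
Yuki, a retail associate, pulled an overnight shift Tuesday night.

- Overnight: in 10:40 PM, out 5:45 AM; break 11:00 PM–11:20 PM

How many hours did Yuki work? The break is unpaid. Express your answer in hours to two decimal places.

Overnight: 10:40 PM → midnight = 1 h 20 min; midnight → 5:45 AM = 5 h 45 min; span 7 h 5 min; less 20 min break → 6 h 45 min

6.75 hours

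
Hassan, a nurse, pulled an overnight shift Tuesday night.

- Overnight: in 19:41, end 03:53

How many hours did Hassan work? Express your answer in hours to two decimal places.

8.20 hours

Overnight: 19:41 → midnight = 4 h 19 min; midnight → 03:53 = 3 h 53 min; span 8 h 12 min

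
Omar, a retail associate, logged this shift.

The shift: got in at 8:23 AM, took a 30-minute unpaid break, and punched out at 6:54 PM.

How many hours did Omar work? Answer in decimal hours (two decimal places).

10.02 hours

The shift: 8:23 AM–6:54 PM = 10 h 31 min; less 30 min break → 10 h 1 min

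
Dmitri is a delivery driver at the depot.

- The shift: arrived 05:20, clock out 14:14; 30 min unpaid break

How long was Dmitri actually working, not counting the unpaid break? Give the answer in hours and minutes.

The shift: 05:20–14:14 = 8 h 54 min; less 30 min break → 8 h 24 min

8 h 24 min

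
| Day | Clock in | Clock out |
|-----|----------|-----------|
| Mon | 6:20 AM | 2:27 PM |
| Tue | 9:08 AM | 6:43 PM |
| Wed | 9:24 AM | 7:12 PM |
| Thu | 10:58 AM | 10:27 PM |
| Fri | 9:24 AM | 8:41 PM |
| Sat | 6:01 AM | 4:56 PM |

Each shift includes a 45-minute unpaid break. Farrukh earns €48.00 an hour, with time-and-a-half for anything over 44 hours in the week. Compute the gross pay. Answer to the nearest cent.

€3025.20

Mon: 6:20 AM–2:27 PM = 8 h 7 min; less 45 min break → 7 h 22 min
Tue: 9:08 AM–6:43 PM = 9 h 35 min; less 45 min break → 8 h 50 min
Wed: 9:24 AM–7:12 PM = 9 h 48 min; less 45 min break → 9 h 3 min
Thu: 10:58 AM–10:27 PM = 11 h 29 min; less 45 min break → 10 h 44 min
Fri: 9:24 AM–8:41 PM = 11 h 17 min; less 45 min break → 10 h 32 min
Sat: 6:01 AM–4:56 PM = 10 h 55 min; less 45 min break → 10 h 10 min
Total worked: 56 h 41 min = 3401 min.
Regular 44 h 0 min = 2640 min at €48.00/h; overtime 12 h 41 min = 761 min at €72.00/h.
Pay = (2640 × €48.00 + 761 × €72.00) ÷ 60 = €3025.20.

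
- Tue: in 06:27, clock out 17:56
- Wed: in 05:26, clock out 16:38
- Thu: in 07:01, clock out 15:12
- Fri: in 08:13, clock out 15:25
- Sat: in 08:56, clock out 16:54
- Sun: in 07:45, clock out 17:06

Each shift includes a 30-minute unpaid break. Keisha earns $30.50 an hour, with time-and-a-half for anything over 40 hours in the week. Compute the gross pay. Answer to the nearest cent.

Tue: 06:27–17:56 = 11 h 29 min; less 30 min break → 10 h 59 min
Wed: 05:26–16:38 = 11 h 12 min; less 30 min break → 10 h 42 min
Thu: 07:01–15:12 = 8 h 11 min; less 30 min break → 7 h 41 min
Fri: 08:13–15:25 = 7 h 12 min; less 30 min break → 6 h 42 min
Sat: 08:56–16:54 = 7 h 58 min; less 30 min break → 7 h 28 min
Sun: 07:45–17:06 = 9 h 21 min; less 30 min break → 8 h 51 min
Total worked: 52 h 23 min = 3143 min.
Regular 40 h 0 min = 2400 min at $30.50/h; overtime 12 h 23 min = 743 min at $45.75/h.
Pay = (2400 × $30.50 + 743 × $45.75) ÷ 60 = $1786.54.

$1786.54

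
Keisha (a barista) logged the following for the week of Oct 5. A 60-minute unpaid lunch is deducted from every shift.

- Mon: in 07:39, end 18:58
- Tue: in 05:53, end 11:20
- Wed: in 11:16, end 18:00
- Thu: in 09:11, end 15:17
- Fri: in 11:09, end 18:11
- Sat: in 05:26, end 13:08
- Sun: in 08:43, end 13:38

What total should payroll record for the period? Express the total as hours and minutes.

Mon: 07:39–18:58 = 11 h 19 min; less 60 min break → 10 h 19 min
Tue: 05:53–11:20 = 5 h 27 min; less 60 min break → 4 h 27 min
Wed: 11:16–18:00 = 6 h 44 min; less 60 min break → 5 h 44 min
Thu: 09:11–15:17 = 6 h 6 min; less 60 min break → 5 h 6 min
Fri: 11:09–18:11 = 7 h 2 min; less 60 min break → 6 h 2 min
Sat: 05:26–13:08 = 7 h 42 min; less 60 min break → 6 h 42 min
Sun: 08:43–13:38 = 4 h 55 min; less 60 min break → 3 h 55 min
Total: 10 h 19 min + 4 h 27 min + 5 h 44 min + 5 h 6 min + 6 h 2 min + 6 h 42 min + 3 h 55 min = 42 h 15 min.

42 h 15 min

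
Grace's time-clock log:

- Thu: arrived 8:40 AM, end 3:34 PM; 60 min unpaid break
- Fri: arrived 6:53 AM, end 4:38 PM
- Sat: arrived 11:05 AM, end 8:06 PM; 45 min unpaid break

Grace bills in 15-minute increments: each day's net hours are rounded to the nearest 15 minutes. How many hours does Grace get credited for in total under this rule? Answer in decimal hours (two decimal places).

24.00 hours

Thu: 8:40 AM–3:34 PM = 6 h 54 min − 60 min = 5 h 54 min → rounds to 6 h 0 min
Fri: 6:53 AM–4:38 PM = 9 h 45 min → rounds to 9 h 45 min
Sat: 11:05 AM–8:06 PM = 9 h 1 min − 45 min = 8 h 16 min → rounds to 8 h 15 min
Total credited: 24 h 0 min.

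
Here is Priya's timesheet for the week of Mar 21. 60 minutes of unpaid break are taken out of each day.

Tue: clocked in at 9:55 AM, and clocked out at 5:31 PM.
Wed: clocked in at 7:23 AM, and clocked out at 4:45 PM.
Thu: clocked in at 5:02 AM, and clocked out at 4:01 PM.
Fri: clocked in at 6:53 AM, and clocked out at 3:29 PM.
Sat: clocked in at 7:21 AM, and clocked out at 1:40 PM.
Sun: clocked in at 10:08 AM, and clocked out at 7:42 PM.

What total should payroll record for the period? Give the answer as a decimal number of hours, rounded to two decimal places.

46.43 hours

Tue: 9:55 AM–5:31 PM = 7 h 36 min; less 60 min break → 6 h 36 min
Wed: 7:23 AM–4:45 PM = 9 h 22 min; less 60 min break → 8 h 22 min
Thu: 5:02 AM–4:01 PM = 10 h 59 min; less 60 min break → 9 h 59 min
Fri: 6:53 AM–3:29 PM = 8 h 36 min; less 60 min break → 7 h 36 min
Sat: 7:21 AM–1:40 PM = 6 h 19 min; less 60 min break → 5 h 19 min
Sun: 10:08 AM–7:42 PM = 9 h 34 min; less 60 min break → 8 h 34 min
Total: 6 h 36 min + 8 h 22 min + 9 h 59 min + 7 h 36 min + 5 h 19 min + 8 h 34 min = 46 h 26 min.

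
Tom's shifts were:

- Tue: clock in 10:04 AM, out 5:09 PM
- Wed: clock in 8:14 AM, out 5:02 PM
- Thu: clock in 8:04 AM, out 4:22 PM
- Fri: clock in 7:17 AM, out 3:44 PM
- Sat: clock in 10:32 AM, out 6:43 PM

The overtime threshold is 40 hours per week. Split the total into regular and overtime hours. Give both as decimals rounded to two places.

Tue: 10:04 AM–5:09 PM = 7 h 5 min
Wed: 8:14 AM–5:02 PM = 8 h 48 min
Thu: 8:04 AM–4:22 PM = 8 h 18 min
Fri: 7:17 AM–3:44 PM = 8 h 27 min
Sat: 10:32 AM–6:43 PM = 8 h 11 min
Total worked: 40 h 49 min = 40.82 h.
Threshold 40 h → overtime 0 h 49 min, regular 40 h 0 min.

Regular 40.00 hours, overtime 0.82 hours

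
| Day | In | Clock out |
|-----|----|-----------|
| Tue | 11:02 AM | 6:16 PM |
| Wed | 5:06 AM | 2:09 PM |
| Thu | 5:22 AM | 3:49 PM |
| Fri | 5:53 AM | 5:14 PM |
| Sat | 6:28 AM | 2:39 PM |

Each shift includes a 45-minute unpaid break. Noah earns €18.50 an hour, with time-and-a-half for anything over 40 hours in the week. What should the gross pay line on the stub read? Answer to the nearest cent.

€809.84

Tue: 11:02 AM–6:16 PM = 7 h 14 min; less 45 min break → 6 h 29 min
Wed: 5:06 AM–2:09 PM = 9 h 3 min; less 45 min break → 8 h 18 min
Thu: 5:22 AM–3:49 PM = 10 h 27 min; less 45 min break → 9 h 42 min
Fri: 5:53 AM–5:14 PM = 11 h 21 min; less 45 min break → 10 h 36 min
Sat: 6:28 AM–2:39 PM = 8 h 11 min; less 45 min break → 7 h 26 min
Total worked: 42 h 31 min = 2551 min.
Regular 40 h 0 min = 2400 min at €18.50/h; overtime 2 h 31 min = 151 min at €27.75/h.
Pay = (2400 × €18.50 + 151 × €27.75) ÷ 60 = €809.84.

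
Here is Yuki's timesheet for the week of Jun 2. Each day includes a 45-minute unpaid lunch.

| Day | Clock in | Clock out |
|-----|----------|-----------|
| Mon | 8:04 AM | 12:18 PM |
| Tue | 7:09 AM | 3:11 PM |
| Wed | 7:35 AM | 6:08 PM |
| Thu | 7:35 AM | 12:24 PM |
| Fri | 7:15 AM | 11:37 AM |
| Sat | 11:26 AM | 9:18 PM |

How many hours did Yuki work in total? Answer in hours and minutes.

37 h 22 min

Mon: 8:04 AM–12:18 PM = 4 h 14 min; less 45 min break → 3 h 29 min
Tue: 7:09 AM–3:11 PM = 8 h 2 min; less 45 min break → 7 h 17 min
Wed: 7:35 AM–6:08 PM = 10 h 33 min; less 45 min break → 9 h 48 min
Thu: 7:35 AM–12:24 PM = 4 h 49 min; less 45 min break → 4 h 4 min
Fri: 7:15 AM–11:37 AM = 4 h 22 min; less 45 min break → 3 h 37 min
Sat: 11:26 AM–9:18 PM = 9 h 52 min; less 45 min break → 9 h 7 min
Total: 3 h 29 min + 7 h 17 min + 9 h 48 min + 4 h 4 min + 3 h 37 min + 9 h 7 min = 37 h 22 min.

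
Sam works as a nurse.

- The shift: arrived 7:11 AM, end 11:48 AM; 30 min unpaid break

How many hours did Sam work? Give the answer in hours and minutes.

4 h 7 min

The shift: 7:11 AM–11:48 AM = 4 h 37 min; less 30 min break → 4 h 7 min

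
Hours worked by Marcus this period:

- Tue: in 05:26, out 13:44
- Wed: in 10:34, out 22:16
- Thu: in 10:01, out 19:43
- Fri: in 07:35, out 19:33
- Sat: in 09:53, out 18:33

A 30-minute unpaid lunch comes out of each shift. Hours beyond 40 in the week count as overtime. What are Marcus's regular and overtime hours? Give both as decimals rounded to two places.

Regular 40.00 hours, overtime 7.83 hours

Tue: 05:26–13:44 = 8 h 18 min; less 30 min break → 7 h 48 min
Wed: 10:34–22:16 = 11 h 42 min; less 30 min break → 11 h 12 min
Thu: 10:01–19:43 = 9 h 42 min; less 30 min break → 9 h 12 min
Fri: 07:35–19:33 = 11 h 58 min; less 30 min break → 11 h 28 min
Sat: 09:53–18:33 = 8 h 40 min; less 30 min break → 8 h 10 min
Total worked: 47 h 50 min = 47.83 h.
Threshold 40 h → overtime 7 h 50 min, regular 40 h 0 min.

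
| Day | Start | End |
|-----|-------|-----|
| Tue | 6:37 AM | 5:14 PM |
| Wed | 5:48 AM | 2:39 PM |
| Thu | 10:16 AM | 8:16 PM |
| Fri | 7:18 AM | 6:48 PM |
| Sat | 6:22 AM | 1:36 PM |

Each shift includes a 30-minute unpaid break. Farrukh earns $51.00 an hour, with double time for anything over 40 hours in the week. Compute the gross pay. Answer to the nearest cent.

$2621.40

Tue: 6:37 AM–5:14 PM = 10 h 37 min; less 30 min break → 10 h 7 min
Wed: 5:48 AM–2:39 PM = 8 h 51 min; less 30 min break → 8 h 21 min
Thu: 10:16 AM–8:16 PM = 10 h 0 min; less 30 min break → 9 h 30 min
Fri: 7:18 AM–6:48 PM = 11 h 30 min; less 30 min break → 11 h 0 min
Sat: 6:22 AM–1:36 PM = 7 h 14 min; less 30 min break → 6 h 44 min
Total worked: 45 h 42 min = 2742 min.
Regular 40 h 0 min = 2400 min at $51.00/h; overtime 5 h 42 min = 342 min at $102.00/h.
Pay = (2400 × $51.00 + 342 × $102.00) ÷ 60 = $2621.40.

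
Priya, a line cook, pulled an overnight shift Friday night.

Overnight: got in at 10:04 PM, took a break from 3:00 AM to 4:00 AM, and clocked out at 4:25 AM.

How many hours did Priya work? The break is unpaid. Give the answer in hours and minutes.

Overnight: 10:04 PM → midnight = 1 h 56 min; midnight → 4:25 AM = 4 h 25 min; span 6 h 21 min; less 60 min break → 5 h 21 min

5 h 21 min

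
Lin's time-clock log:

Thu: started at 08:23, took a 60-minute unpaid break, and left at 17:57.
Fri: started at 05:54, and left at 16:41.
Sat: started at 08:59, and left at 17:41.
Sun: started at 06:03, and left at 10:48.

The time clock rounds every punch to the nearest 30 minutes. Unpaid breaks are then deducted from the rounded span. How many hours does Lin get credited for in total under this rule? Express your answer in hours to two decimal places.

32.50 hours

Thu: in 08:23→08:30, out 17:57→18:00; 9 h 30 min − 60 min = 8 h 30 min
Fri: in 05:54→06:00, out 16:41→16:30; 10 h 30 min
Sat: in 08:59→09:00, out 17:41→17:30; 8 h 30 min
Sun: in 06:03→06:00, out 10:48→11:00; 5 h 0 min
Total credited: 32 h 30 min.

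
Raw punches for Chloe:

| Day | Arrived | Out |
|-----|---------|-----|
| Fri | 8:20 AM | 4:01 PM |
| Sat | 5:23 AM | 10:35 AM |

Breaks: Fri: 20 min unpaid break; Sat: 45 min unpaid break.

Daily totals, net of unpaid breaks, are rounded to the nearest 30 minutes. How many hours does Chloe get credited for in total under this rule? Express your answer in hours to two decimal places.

Fri: 8:20 AM–4:01 PM = 7 h 41 min − 20 min = 7 h 21 min → rounds to 7 h 30 min
Sat: 5:23 AM–10:35 AM = 5 h 12 min − 45 min = 4 h 27 min → rounds to 4 h 30 min
Total credited: 12 h 0 min.

12.00 hours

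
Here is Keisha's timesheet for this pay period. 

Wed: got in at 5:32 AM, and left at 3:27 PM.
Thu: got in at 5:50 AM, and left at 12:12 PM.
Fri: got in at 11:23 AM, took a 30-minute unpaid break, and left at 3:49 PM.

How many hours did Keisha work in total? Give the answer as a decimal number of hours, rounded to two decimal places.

20.22 hours

Wed: 5:32 AM–3:27 PM = 9 h 55 min
Thu: 5:50 AM–12:12 PM = 6 h 22 min
Fri: 11:23 AM–3:49 PM = 4 h 26 min; less 30 min break → 3 h 56 min
Total: 9 h 55 min + 6 h 22 min + 3 h 56 min = 20 h 13 min.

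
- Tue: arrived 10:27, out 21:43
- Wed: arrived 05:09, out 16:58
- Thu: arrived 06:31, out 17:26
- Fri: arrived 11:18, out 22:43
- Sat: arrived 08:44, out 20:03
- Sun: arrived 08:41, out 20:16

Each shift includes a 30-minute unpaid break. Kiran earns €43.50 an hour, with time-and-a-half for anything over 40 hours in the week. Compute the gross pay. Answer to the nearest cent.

Tue: 10:27–21:43 = 11 h 16 min; less 30 min break → 10 h 46 min
Wed: 05:09–16:58 = 11 h 49 min; less 30 min break → 11 h 19 min
Thu: 06:31–17:26 = 10 h 55 min; less 30 min break → 10 h 25 min
Fri: 11:18–22:43 = 11 h 25 min; less 30 min break → 10 h 55 min
Sat: 08:44–20:03 = 11 h 19 min; less 30 min break → 10 h 49 min
Sun: 08:41–20:16 = 11 h 35 min; less 30 min break → 11 h 5 min
Total worked: 65 h 19 min = 3919 min.
Regular 40 h 0 min = 2400 min at €43.50/h; overtime 25 h 19 min = 1519 min at €65.25/h.
Pay = (2400 × €43.50 + 1519 × €65.25) ÷ 60 = €3391.91.

€3391.91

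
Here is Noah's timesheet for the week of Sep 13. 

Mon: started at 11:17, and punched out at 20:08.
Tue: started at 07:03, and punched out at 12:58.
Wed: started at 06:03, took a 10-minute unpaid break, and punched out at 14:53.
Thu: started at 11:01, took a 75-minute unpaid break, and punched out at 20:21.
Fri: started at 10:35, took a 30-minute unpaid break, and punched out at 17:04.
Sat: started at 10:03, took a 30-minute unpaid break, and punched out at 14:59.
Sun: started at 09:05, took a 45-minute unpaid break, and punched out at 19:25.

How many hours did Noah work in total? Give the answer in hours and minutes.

51 h 31 min

Mon: 11:17–20:08 = 8 h 51 min
Tue: 07:03–12:58 = 5 h 55 min
Wed: 06:03–14:53 = 8 h 50 min; less 10 min break → 8 h 40 min
Thu: 11:01–20:21 = 9 h 20 min; less 75 min break → 8 h 5 min
Fri: 10:35–17:04 = 6 h 29 min; less 30 min break → 5 h 59 min
Sat: 10:03–14:59 = 4 h 56 min; less 30 min break → 4 h 26 min
Sun: 09:05–19:25 = 10 h 20 min; less 45 min break → 9 h 35 min
Total: 8 h 51 min + 5 h 55 min + 8 h 40 min + 8 h 5 min + 5 h 59 min + 4 h 26 min + 9 h 35 min = 51 h 31 min.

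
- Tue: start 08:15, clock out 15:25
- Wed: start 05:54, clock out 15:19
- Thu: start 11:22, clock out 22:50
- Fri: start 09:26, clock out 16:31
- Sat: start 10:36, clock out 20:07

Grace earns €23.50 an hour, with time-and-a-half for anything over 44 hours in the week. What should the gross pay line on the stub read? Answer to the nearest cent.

Tue: 08:15–15:25 = 7 h 10 min
Wed: 05:54–15:19 = 9 h 25 min
Thu: 11:22–22:50 = 11 h 28 min
Fri: 09:26–16:31 = 7 h 5 min
Sat: 10:36–20:07 = 9 h 31 min
Total worked: 44 h 39 min = 2679 min.
Regular 44 h 0 min = 2640 min at €23.50/h; overtime 0 h 39 min = 39 min at €35.25/h.
Pay = (2640 × €23.50 + 39 × €35.25) ÷ 60 = €1056.91.

€1056.91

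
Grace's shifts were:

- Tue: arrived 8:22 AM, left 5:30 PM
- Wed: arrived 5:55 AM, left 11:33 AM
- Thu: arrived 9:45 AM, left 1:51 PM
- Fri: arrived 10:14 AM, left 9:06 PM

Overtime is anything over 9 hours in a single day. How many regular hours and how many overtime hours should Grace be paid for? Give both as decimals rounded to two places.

Regular 27.73 hours, overtime 2.00 hours

Tue: 8:22 AM–5:30 PM = 9 h 8 min
Wed: 5:55 AM–11:33 AM = 5 h 38 min
Thu: 9:45 AM–1:51 PM = 4 h 6 min
Fri: 10:14 AM–9:06 PM = 10 h 52 min
Tue reg 9 h 0 min / OT 0 h 8 min; Wed reg 5 h 38 min / OT 0 h 0 min; Thu reg 4 h 6 min / OT 0 h 0 min; Fri reg 9 h 0 min / OT 1 h 52 min.
Totals: regular 27 h 44 min, overtime 2 h 0 min.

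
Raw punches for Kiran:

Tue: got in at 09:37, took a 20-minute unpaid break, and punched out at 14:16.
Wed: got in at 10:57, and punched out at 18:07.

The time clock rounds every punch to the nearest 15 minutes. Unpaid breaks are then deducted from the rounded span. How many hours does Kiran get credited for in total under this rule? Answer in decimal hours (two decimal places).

Tue: in 09:37→09:30, out 14:16→14:15; 4 h 45 min − 20 min = 4 h 25 min
Wed: in 10:57→11:00, out 18:07→18:00; 7 h 0 min
Total credited: 11 h 25 min.

11.42 hours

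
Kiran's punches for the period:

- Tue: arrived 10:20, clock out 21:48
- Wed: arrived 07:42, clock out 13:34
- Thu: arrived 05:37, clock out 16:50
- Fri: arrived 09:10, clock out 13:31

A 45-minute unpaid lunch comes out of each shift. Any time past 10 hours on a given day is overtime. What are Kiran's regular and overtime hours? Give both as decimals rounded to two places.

Regular 28.72 hours, overtime 1.18 hours

Tue: 10:20–21:48 = 11 h 28 min; less 45 min break → 10 h 43 min
Wed: 07:42–13:34 = 5 h 52 min; less 45 min break → 5 h 7 min
Thu: 05:37–16:50 = 11 h 13 min; less 45 min break → 10 h 28 min
Fri: 09:10–13:31 = 4 h 21 min; less 45 min break → 3 h 36 min
Tue reg 10 h 0 min / OT 0 h 43 min; Wed reg 5 h 7 min / OT 0 h 0 min; Thu reg 10 h 0 min / OT 0 h 28 min; Fri reg 3 h 36 min / OT 0 h 0 min.
Totals: regular 28 h 43 min, overtime 1 h 11 min.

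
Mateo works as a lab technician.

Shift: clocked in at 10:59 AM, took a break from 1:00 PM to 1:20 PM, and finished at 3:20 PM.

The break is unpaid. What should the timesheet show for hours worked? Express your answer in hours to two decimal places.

4.02 hours

Shift: 10:59 AM–3:20 PM = 4 h 21 min; less 20 min break → 4 h 1 min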